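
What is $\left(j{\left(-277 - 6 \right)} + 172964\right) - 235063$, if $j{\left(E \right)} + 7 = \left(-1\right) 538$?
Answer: $-62644$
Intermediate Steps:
$j{\left(E \right)} = -545$ ($j{\left(E \right)} = -7 - 538 = -545$)
$\left(j{\left(-277 - 6 \right)} + 172964\right) - 235063 = \left(-545 + 172964\right) - 235063 = 172419 - 235063 = -62644$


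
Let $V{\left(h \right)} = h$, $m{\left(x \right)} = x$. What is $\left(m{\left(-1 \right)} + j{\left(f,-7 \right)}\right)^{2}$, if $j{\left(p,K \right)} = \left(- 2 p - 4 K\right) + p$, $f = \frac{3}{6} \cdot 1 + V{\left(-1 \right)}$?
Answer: $\frac{3025}{4} \approx 756.25$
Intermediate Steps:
$f = - \frac{1}{2}$ ($f = \frac{3}{6} \cdot 1 - 1 = 3 \cdot \frac{1}{6} \cdot 1 - 1 = \frac{1}{2} \cdot 1 - 1 = \frac{1}{2} - 1 = - \frac{1}{2} \approx -0.5$)
$j{\left(p,K \right)} = - p - 4 K$ ($j{\left(p,K \right)} = \left(- 4 K - 2 p\right) + p = - p - 4 K$)
$\left(m{\left(-1 \right)} + j{\left(f,-7 \right)}\right)^{2} = \left(-1 - - \frac{57}{2}\right)^{2} = \left(-1 + \left(\frac{1}{2} + 28\right)\right)^{2} = \left(-1 + \frac{57}{2}\right)^{2} = \left(\frac{55}{2}\right)^{2} = \frac{3025}{4}$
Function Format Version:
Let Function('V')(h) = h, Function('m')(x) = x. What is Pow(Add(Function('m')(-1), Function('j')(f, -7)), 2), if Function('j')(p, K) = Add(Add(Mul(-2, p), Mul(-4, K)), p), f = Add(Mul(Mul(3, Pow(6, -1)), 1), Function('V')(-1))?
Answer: Rational(3025, 4) ≈ 756.25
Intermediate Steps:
f = Rational(-1, 2) (f = Add(Mul(Mul(3, Pow(6, -1)), 1), -1) = Add(Mul(Mul(3, Rational(1, 6)), 1), -1) = Add(Mul(Rational(1, 2), 1), -1) = Add(Rational(1, 2), -1) = Rational(-1, 2) ≈ -0.50000)
Function('j')(p, K) = Add(Mul(-1, p), Mul(-4, K)) (Function('j')(p, K) = Add(Add(Mul(-4, K), Mul(-2, p)), p) = Add(Mul(-1, p), Mul(-4, K)))
Pow(Add(Function('m')(-1), Function('j')(f, -7)), 2) = Pow(Add(-1, Add(Mul(-1, Rational(-1, 2)), Mul(-4, -7))), 2) = Pow(Add(-1, Add(Rational(1, 2), 28)), 2) = Pow(Add(-1, Rational(57, 2)), 2) = Pow(Rational(55, 2), 2) = Rational(3025, 4)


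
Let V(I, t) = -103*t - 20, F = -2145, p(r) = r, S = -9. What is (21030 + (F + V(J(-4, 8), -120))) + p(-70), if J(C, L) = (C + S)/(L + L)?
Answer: 31155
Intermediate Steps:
J(C, L) = (-9 + C)/(2*L) (J(C, L) = (C - 9)/(L + L) = (-9 + C)/((2*L)) = (-9 + C)*(1/(2*L)) = (-9 + C)/(2*L))
V(I, t) = -20 - 103*t
(21030 + (F + V(J(-4, 8), -120))) + p(-70) = (21030 + (-2145 + (-20 - 103*(-120)))) - 70 = (21030 + (-2145 + (-20 + 12360))) - 70 = (21030 + (-2145 + 12340)) - 70 = (21030 + 10195) - 70 = 31225 - 70 = 31155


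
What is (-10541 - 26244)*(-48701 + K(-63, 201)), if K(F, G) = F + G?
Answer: 1786389955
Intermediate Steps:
(-10541 - 26244)*(-48701 + K(-63, 201)) = (-10541 - 26244)*(-48701 + (-63 + 201)) = -36785*(-48701 + 138) = -36785*(-48563) = 1786389955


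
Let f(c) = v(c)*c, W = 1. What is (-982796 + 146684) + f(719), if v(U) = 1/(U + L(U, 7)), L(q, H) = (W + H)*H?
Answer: -647986081/775 ≈ -8.3611e+5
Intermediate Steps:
L(q, H) = H*(1 + H) (L(q, H) = (1 + H)*H = H*(1 + H))
v(U) = 1/(56 + U) (v(U) = 1/(U + 7*(1 + 7)) = 1/(U + 7*8) = 1/(U + 56) = 1/(56 + U))
f(c) = c/(56 + c)
(-982796 + 146684) + f(719) = (-982796 + 146684) + 719/(56 + 719) = -836112 + 719/775 = -647986081/775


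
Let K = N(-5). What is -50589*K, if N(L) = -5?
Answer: 252945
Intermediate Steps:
K = -5
-50589*K = -50589*(-5) = 252945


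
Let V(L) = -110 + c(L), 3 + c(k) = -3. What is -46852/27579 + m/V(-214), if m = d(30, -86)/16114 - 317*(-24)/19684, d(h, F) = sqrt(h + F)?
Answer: -462021785/271432518 - I*sqrt(14)/934612 ≈ -1.7022 - 4.0034e-6*I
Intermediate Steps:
d(h, F) = sqrt(F + h)
c(k) = -6 (c(k) = -3 - 3 = -6)
V(L) = -116 (V(L) = -110 - 6 = -116)
m = 1902/4921 + I*sqrt(14)/8057 (m = sqrt(-86 + 30)/16114 - 317*(-24)/19684 = sqrt(-56)*(1/16114) + 7608*(1/19684) = (2*I*sqrt(14))*(1/16114) + 1902/4921 = I*sqrt(14)/8057 + 1902/4921 = 1902/4921 + I*sqrt(14)/8057 ≈ 0.38651 + 0.0004644*I)
-46852/27579 + m/V(-214) = -46852/27579 + (1902/4921 + I*sqrt(14)/8057)/(-116) = -46852*1/27579 + (1902/4921 + I*sqrt(14)/8057)*(-1/116) = -46852/27579 + (-951/285418 - I*sqrt(14)/934612) = -462021785/271432518 - I*sqrt(14)/934612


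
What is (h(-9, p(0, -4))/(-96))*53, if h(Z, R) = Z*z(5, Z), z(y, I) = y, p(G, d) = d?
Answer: 795/32 ≈ 24.844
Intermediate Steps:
h(Z, R) = 5*Z (h(Z, R) = Z*5 = 5*Z)
(h(-9, p(0, -4))/(-96))*53 = ((5*(-9))/(-96))*53 = -1/96*(-45)*53 = (15/32)*53 = 795/32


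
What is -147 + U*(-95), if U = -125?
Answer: 11728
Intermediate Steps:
-147 + U*(-95) = -147 - 125*(-95) = -147 + 11875 = 11728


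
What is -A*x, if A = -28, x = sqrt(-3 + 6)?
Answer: 28*sqrt(3) ≈ 48.497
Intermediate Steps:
x = sqrt(3) ≈ 1.7320
-A*x = -(-28)*sqrt(3) = 28*sqrt(3)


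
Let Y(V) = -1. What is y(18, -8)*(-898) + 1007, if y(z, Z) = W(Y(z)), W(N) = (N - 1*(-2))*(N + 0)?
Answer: 1905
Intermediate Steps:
W(N) = N*(2 + N) (W(N) = (N + 2)*N = (2 + N)*N = N*(2 + N))
y(z, Z) = -1 (y(z, Z) = -(2 - 1) = -1*1 = -1)
y(18, -8)*(-898) + 1007 = -1*(-898) + 1007 = 898 + 1007 = 1905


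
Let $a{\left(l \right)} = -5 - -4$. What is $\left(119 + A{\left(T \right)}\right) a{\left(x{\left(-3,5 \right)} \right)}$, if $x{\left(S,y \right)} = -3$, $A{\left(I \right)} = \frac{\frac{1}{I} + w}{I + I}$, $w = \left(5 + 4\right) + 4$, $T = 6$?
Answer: $- \frac{8647}{72} \approx -120.1$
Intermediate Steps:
$w = 13$ ($w = 9 + 4 = 13$)
$A{\left(I \right)} = \frac{13 + \frac{1}{I}}{2 I}$ ($A{\left(I \right)} = \frac{\frac{1}{I} + 13}{I + I} = \frac{13 + \frac{1}{I}}{2 I}$)
$a{\left(l \right)} = -1$ ($a{\left(l \right)} = -5 + 4 = -1$)
$\left(119 + A{\left(T \right)}\right) a{\left(x{\left(-3,5 \right)} \right)} = \left(119 + \frac{1 + 13 \cdot 6}{2 \cdot 36}\right) \left(-1\right) = \left(119 + \frac{1}{2} \cdot \frac{1}{36} \left(1 + 78\right)\right) \left(-1\right) = \left(119 + \frac{1}{2} \cdot \frac{1}{36} \cdot 79\right) \left(-1\right) = \left(119 + \frac{79}{72}\right) \left(-1\right) = \frac{8647}{72} \left(-1\right) = - \frac{8647}{72}$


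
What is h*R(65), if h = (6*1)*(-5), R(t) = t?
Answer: -1950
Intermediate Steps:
h = -30 (h = 6*(-5) = -30)
h*R(65) = -30*65 = -1950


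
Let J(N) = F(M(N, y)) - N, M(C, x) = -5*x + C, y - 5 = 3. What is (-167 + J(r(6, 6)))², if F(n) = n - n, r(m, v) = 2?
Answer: 28561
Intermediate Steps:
y = 8 (y = 5 + 3 = 8)
M(C, x) = C - 5*x
F(n) = 0
J(N) = -N (J(N) = 0 - N = -N)
(-167 + J(r(6, 6)))² = (-167 - 1*2)² = (-167 - 2)² = (-169)² = 28561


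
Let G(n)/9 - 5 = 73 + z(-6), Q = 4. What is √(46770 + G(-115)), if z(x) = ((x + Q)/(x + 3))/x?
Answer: √47471 ≈ 217.88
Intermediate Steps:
z(x) = (4 + x)/(x*(3 + x)) (z(x) = ((x + 4)/(x + 3))/x = ((4 + x)/(3 + x))/x = (4 + x)/(x*(3 + x)))
G(n) = 701 (G(n) = 45 + 9*(73 + (4 - 6)/((-6)*(3 - 6))) = 45 + 9*(73 - ⅙*(-2)/(-3)) = 45 + 9*(73 - ⅙*(-⅓)*(-2)) = 45 + 9*(73 - ⅑) = 45 + 9*(656/9) = 45 + 656 = 701)
√(46770 + G(-115)) = √(46770 + 701) = √47471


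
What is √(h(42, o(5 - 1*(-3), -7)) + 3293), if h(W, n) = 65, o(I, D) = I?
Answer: √3358 ≈ 57.948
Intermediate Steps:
√(h(42, o(5 - 1*(-3), -7)) + 3293) = √(65 + 3293) = √3358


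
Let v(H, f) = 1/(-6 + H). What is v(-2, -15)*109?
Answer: -109/8 ≈ -13.625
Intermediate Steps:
v(-2, -15)*109 = 109/(-6 - 2) = 109/(-8) = -⅛*109 = -109/8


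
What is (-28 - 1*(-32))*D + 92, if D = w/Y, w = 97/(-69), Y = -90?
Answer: 285854/3105 ≈ 92.063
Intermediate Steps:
w = -97/69 (w = 97*(-1/69) = -97/69 ≈ -1.4058)
D = 97/6210 (D = -97/69/(-90) = -97/69*(-1/90) = 97/6210 ≈ 0.015620)
(-28 - 1*(-32))*D + 92 = (-28 - 1*(-32))*(97/6210) + 92 = (-28 + 32)*(97/6210) + 92 = 4*(97/6210) + 92 = 194/3105 + 92 = 285854/3105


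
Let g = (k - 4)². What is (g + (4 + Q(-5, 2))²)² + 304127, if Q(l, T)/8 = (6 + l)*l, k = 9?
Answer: 2049168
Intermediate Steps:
Q(l, T) = 8*l*(6 + l) (Q(l, T) = 8*((6 + l)*l) = 8*(l*(6 + l)) = 8*l*(6 + l))
g = 25 (g = (9 - 4)² = 5² = 25)
(g + (4 + Q(-5, 2))²)² + 304127 = (25 + (4 + 8*(-5)*(6 - 5))²)² + 304127 = (25 + (4 + 8*(-5)*1)²)² + 304127 = (25 + (4 - 40)²)² + 304127 = (25 + (-36)²)² + 304127 = (25 + 1296)² + 304127 = 1321² + 304127 = 1745041 + 304127 = 2049168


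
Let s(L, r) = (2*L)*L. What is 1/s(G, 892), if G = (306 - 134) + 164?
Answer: 1/225792 ≈ 4.4289e-6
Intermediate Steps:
G = 336 (G = 172 + 164 = 336)
s(L, r) = 2*L²
1/s(G, 892) = 1/(2*336²) = 1/(2*112896) = 1/225792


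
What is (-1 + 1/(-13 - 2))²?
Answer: 256/225 ≈ 1.1378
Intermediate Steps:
(-1 + 1/(-13 - 2))² = (-1 + 1/(-15))² = (-1 - 1/15)² = (-16/15)² = 256/225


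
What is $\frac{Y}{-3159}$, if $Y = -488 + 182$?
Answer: $\frac{34}{351} \approx 0.096866$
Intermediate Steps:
$Y = -306$
$\frac{Y}{-3159} = - \frac{306}{-3159} = \left(-306\right) \left(- \frac{1}{3159}\right) = \frac{34}{351}$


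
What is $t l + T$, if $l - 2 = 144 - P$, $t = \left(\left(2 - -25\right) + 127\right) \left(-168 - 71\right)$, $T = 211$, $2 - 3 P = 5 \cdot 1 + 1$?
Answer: $- \frac{16267619}{3} \approx -5.4225 \cdot 10^{6}$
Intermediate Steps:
$P = - \frac{4}{3}$ ($P = \frac{2}{3} - \frac{5 \cdot 1 + 1}{3} = \frac{2}{3} - \frac{5 + 1}{3} = \frac{2}{3} - 2 = - \frac{4}{3} \approx -1.3333$)
$t = -36806$ ($t = \left(\left(2 + 25\right) + 127\right) \left(-239\right) = \left(27 + 127\right) \left(-239\right) = 154 \left(-239\right) = -36806$)
$l = \frac{442}{3}$ ($l = 2 + \left(144 - - \frac{4}{3}\right) = 2 + \left(144 + \frac{4}{3}\right) = 2 + \frac{436}{3} = \frac{442}{3} \approx 147.33$)
$t l + T = \left(-36806\right) \frac{442}{3} + 211 = - \frac{16268252}{3} + 211 = - \frac{16267619}{3}$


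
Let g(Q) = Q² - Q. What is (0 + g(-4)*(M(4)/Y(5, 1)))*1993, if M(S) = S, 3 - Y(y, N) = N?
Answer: 79720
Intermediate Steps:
Y(y, N) = 3 - N
(0 + g(-4)*(M(4)/Y(5, 1)))*1993 = (0 + (-4*(-1 - 4))*(4/(3 - 1*1)))*1993 = (0 + (-4*(-5))*(4/(3 - 1)))*1993 = (0 + 20*(4/2))*1993 = (0 + 20*(4*(½)))*1993 = (0 + 20*2)*1993 = (0 + 40)*1993 = 40*1993 = 79720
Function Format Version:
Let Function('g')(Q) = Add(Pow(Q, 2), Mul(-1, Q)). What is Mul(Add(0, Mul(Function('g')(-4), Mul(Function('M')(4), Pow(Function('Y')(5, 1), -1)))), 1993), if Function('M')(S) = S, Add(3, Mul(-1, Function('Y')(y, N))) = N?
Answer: 79720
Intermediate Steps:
Function('Y')(y, N) = Add(3, Mul(-1, N))
Mul(Add(0, Mul(Function('g')(-4), Mul(Function('M')(4), Pow(Function('Y')(5, 1), -1)))), 1993) = Mul(Add(0, Mul(Mul(-4, Add(-1, -4)), Mul(4, Pow(Add(3, Mul(-1, 1)), -1)))), 1993) = Mul(Add(0, Mul(Mul(-4, -5), Mul(4, Pow(Add(3, -1), -1)))), 1993) = Mul(Add(0, Mul(20, Mul(4, Pow(2, -1)))), 1993) = Mul(Add(0, Mul(20, Mul(4, Rational(1, 2)))), 1993) = Mul(Add(0, Mul(20, 2)), 1993) = Mul(Add(0, 40), 1993) = Mul(40, 1993) = 79720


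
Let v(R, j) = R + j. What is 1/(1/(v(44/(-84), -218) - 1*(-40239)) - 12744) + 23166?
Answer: 248118049859804/10710439899 ≈ 23166.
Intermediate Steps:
1/(1/(v(44/(-84), -218) - 1*(-40239)) - 12744) + 23166 = 1/(1/((44/(-84) - 218) - 1*(-40239)) - 12744) + 23166 = 1/(1/((44*(-1/84) - 218) + 40239) - 12744) + 23166 = 1/(1/((-11/21 - 218) + 40239) - 12744) + 23166 = 1/(1/(-4589/21 + 40239) - 12744) + 23166 = 1/(1/(840430/21) - 12744) + 23166 = 1/(21/840430 - 12744) + 23166 = 1/(-10710439899/840430) + 23166 = -840430/10710439899 + 23166 = 248118049859804/10710439899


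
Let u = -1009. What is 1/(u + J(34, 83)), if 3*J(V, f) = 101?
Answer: -3/2926 ≈ -0.0010253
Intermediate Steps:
J(V, f) = 101/3 (J(V, f) = (⅓)*101 = 101/3)
1/(u + J(34, 83)) = 1/(-1009 + 101/3) = 1/(-2926/3) = -3/2926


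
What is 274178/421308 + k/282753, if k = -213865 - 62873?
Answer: -2170404515/6618116718 ≈ -0.32795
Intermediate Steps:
k = -276738
274178/421308 + k/282753 = 274178/421308 - 276738/282753 = 274178*(1/421308) - 276738*1/282753 = 137089/210654 - 92246/94251 = -2170404515/6618116718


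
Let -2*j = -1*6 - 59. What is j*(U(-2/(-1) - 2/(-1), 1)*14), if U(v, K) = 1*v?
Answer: 1820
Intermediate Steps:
U(v, K) = v
j = 65/2 (j = -(-1*6 - 59)/2 = -(-6 - 59)/2 = -½*(-65) = 65/2 ≈ 32.500)
j*(U(-2/(-1) - 2/(-1), 1)*14) = 65*((-2/(-1) - 2/(-1))*14)/2 = 65*((-2*(-1) - 2*(-1))*14)/2 = 65*((2 + 2)*14)/2 = 65*(4*14)/2 = (65/2)*56 = 1820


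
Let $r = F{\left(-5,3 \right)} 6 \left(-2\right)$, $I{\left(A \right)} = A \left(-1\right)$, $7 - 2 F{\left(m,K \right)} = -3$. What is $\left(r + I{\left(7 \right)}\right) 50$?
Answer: $-3350$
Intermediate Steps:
$F{\left(m,K \right)} = 5$ ($F{\left(m,K \right)} = \frac{7}{2} - - \frac{3}{2} = \frac{7}{2} + \frac{3}{2} = 5$)
$I{\left(A \right)} = - A$
$r = -60$ ($r = 5 \cdot 6 \left(-2\right) = 30 \left(-2\right) = -60$)
$\left(r + I{\left(7 \right)}\right) 50 = \left(-60 - 7\right) 50 = \left(-67\right) 50 = -3350$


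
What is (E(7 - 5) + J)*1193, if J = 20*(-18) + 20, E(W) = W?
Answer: -403234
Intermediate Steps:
J = -340 (J = -360 + 20 = -340)
(E(7 - 5) + J)*1193 = ((7 - 5) - 340)*1193 = (2 - 340)*1193 = -338*1193 = -403234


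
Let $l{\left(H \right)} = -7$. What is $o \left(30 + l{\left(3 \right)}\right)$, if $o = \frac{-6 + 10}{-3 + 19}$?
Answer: $\frac{23}{4} \approx 5.75$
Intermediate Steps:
$o = \frac{1}{4}$ ($o = \frac{4}{16} = 4 \cdot \frac{1}{16} = \frac{1}{4} \approx 0.25$)
$o \left(30 + l{\left(3 \right)}\right) = \frac{30 - 7}{4} = \frac{1}{4} \cdot 23 = \frac{23}{4}$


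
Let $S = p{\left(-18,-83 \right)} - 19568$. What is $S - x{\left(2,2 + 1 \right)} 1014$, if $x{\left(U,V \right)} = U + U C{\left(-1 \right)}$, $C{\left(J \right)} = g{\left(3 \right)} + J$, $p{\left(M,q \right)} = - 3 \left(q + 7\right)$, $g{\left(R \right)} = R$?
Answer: $-25424$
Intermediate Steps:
$p{\left(M,q \right)} = -21 - 3 q$ ($p{\left(M,q \right)} = - 3 \left(7 + q\right) = -21 - 3 q$)
$C{\left(J \right)} = 3 + J$
$x{\left(U,V \right)} = 3 U$ ($x{\left(U,V \right)} = U + U \left(3 - 1\right) = U + U 2 = U + 2 U = 3 U$)
$S = -19340$ ($S = \left(-21 - -249\right) - 19568 = \left(-21 + 249\right) - 19568 = 228 - 19568 = -19340$)
$S - x{\left(2,2 + 1 \right)} 1014 = -19340 - 3 \cdot 2 \cdot 1014 = -19340 - 6 \cdot 1014 = -19340 - 6084 = -25424$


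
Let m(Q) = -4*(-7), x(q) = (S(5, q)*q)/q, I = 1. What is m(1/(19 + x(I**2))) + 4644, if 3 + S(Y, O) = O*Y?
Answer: 4672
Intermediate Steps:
S(Y, O) = -3 + O*Y
x(q) = -3 + 5*q (x(q) = ((-3 + q*5)*q)/q = ((-3 + 5*q)*q)/q = (q*(-3 + 5*q))/q = -3 + 5*q)
m(Q) = 28
m(1/(19 + x(I**2))) + 4644 = 28 + 4644 = 4672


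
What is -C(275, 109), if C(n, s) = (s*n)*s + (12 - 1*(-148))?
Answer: -3267435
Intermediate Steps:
C(n, s) = 160 + n*s² (C(n, s) = (n*s)*s + (12 + 148) = n*s² + 160 = 160 + n*s²)
-C(275, 109) = -(160 + 275*109²) = -(160 + 275*11881) = -(160 + 3267275) = -1*3267435 = -3267435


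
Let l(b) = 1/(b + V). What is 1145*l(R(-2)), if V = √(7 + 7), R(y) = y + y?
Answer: -2290 - 1145*√14/2 ≈ -4432.1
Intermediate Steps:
R(y) = 2*y
V = √14 ≈ 3.7417
l(b) = 1/(b + √14)
1145*l(R(-2)) = 1145/(2*(-2) + √14) = 1145/(-4 + √14)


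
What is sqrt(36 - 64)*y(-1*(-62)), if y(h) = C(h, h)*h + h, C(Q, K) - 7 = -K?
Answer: -6696*I*sqrt(7) ≈ -17716.0*I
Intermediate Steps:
C(Q, K) = 7 - K
y(h) = h + h*(7 - h) (y(h) = (7 - h)*h + h = h*(7 - h) + h = h + h*(7 - h))
sqrt(36 - 64)*y(-1*(-62)) = sqrt(36 - 64)*((-1*(-62))*(8 - (-1)*(-62))) = sqrt(-28)*(62*(8 - 1*62)) = (2*I*sqrt(7))*(62*(8 - 62)) = (2*I*sqrt(7))*(62*(-54)) = (2*I*sqrt(7))*(-3348) = -6696*I*sqrt(7)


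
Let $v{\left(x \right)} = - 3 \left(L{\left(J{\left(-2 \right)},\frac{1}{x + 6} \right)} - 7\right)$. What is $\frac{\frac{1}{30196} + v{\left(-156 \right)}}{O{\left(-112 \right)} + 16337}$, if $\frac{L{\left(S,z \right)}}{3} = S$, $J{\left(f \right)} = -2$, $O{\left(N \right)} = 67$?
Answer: $\frac{1177645}{495335184} \approx 0.0023775$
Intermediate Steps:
$L{\left(S,z \right)} = 3 S$
$v{\left(x \right)} = 39$ ($v{\left(x \right)} = - 3 \left(3 \left(-2\right) - 7\right) = - 3 \left(-6 - 7\right) = \left(-3\right) \left(-13\right) = 39$)
$\frac{\frac{1}{30196} + v{\left(-156 \right)}}{O{\left(-112 \right)} + 16337} = \frac{\frac{1}{30196} + 39}{67 + 16337} = \frac{\frac{1}{30196} + 39}{16404} = \frac{1177645}{30196} \cdot \frac{1}{16404} = \frac{1177645}{495335184}$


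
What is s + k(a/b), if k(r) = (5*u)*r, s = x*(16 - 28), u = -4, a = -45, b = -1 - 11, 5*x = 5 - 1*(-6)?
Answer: -507/5 ≈ -101.40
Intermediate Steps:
x = 11/5 (x = (5 - 1*(-6))/5 = (5 + 6)/5 = (1/5)*11 = 11/5 ≈ 2.2000)
b = -12
s = -132/5 (s = 11*(16 - 28)/5 = (11/5)*(-12) = -132/5 ≈ -26.400)
k(r) = -20*r (k(r) = (5*(-4))*r = -20*r)
s + k(a/b) = -132/5 - (-900)/(-12) = -132/5 - (-900)*(-1)/12 = -132/5 - 20*15/4 = -132/5 - 75 = -507/5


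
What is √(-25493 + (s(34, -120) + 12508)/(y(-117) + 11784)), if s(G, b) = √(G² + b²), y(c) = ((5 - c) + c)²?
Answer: √(-72549273289 + 482*√3889)/1687 ≈ 159.66*I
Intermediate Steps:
y(c) = 25 (y(c) = 5² = 25)
√(-25493 + (s(34, -120) + 12508)/(y(-117) + 11784)) = √(-25493 + (√(34² + (-120)²) + 12508)/(25 + 11784)) = √(-25493 + (√(1156 + 14400) + 12508)/11809) = √(-25493 + (√15556 + 12508)*(1/11809)) = √(-25493 + (2*√3889 + 12508)*(1/11809)) = √(-25493 + (12508 + 2*√3889)*(1/11809)) = √(-25493 + (12508/11809 + 2*√3889/11809)) = √(-301034329/11809 + 2*√3889/11809)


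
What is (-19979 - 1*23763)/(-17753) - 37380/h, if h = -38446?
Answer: 1172656036/341265919 ≈ 3.4362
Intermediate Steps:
(-19979 - 1*23763)/(-17753) - 37380/h = (-19979 - 1*23763)/(-17753) - 37380/(-38446) = (-19979 - 23763)*(-1/17753) - 37380*(-1/38446) = -43742*(-1/17753) + 18690/19223 = 43742/17753 + 18690/19223 = 1172656036/341265919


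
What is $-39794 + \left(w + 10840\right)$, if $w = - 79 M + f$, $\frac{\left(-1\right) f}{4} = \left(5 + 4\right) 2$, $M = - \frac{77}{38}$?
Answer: $- \frac{1096905}{38} \approx -28866.0$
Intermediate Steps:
$M = - \frac{77}{38}$ ($M = \left(-77\right) \frac{1}{38} = - \frac{77}{38} \approx -2.0263$)
$f = -72$ ($f = - 4 \left(5 + 4\right) 2 = - 4 \cdot 9 \cdot 2 = \left(-4\right) 18 = -72$)
$w = \frac{3347}{38}$ ($w = \left(-79\right) \left(- \frac{77}{38}\right) - 72 = \frac{6083}{38} - 72 = \frac{3347}{38} \approx 88.079$)
$-39794 + \left(w + 10840\right) = -39794 + \left(\frac{3347}{38} + 10840\right) = -39794 + \frac{415267}{38} = - \frac{1096905}{38}$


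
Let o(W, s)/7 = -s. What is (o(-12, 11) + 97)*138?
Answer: 2760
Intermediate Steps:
o(W, s) = -7*s (o(W, s) = 7*(-s) = -7*s)
(o(-12, 11) + 97)*138 = (-7*11 + 97)*138 = (-77 + 97)*138 = 20*138 = 2760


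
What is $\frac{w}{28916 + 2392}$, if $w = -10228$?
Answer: $- \frac{2557}{7827} \approx -0.32669$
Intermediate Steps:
$\frac{w}{28916 + 2392} = - \frac{10228}{28916 + 2392} = - \frac{10228}{31308} = \left(-10228\right) \frac{1}{31308} = - \frac{2557}{7827}$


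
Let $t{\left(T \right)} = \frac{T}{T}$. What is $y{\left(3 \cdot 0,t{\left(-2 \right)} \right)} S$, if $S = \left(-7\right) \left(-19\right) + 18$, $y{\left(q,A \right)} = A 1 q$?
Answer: $0$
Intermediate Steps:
$t{\left(T \right)} = 1$
$y{\left(q,A \right)} = A q$
$S = 151$ ($S = 133 + 18 = 151$)
$y{\left(3 \cdot 0,t{\left(-2 \right)} \right)} S = 1 \cdot 3 \cdot 0 \cdot 151 = 1 \cdot 0 \cdot 151 = 0 \cdot 151 = 0$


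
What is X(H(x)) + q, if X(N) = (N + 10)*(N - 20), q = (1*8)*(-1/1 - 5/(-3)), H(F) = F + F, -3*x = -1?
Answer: -1808/9 ≈ -200.89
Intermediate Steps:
x = 1/3 (x = -1/3*(-1) = 1/3 ≈ 0.33333)
H(F) = 2*F
q = 16/3 (q = 8*(-1*1 - 5*(-1/3)) = 8*(-1 + 5/3) = 8*(2/3) = 16/3 ≈ 5.3333)
X(N) = (-20 + N)*(10 + N) (X(N) = (10 + N)*(-20 + N) = (-20 + N)*(10 + N))
X(H(x)) + q = (-200 + (2*(1/3))**2 - 20/3) + 16/3 = (-200 + (2/3)**2 - 10*2/3) + 16/3 = (-200 + 4/9 - 20/3) + 16/3 = -1856/9 + 16/3 = -1808/9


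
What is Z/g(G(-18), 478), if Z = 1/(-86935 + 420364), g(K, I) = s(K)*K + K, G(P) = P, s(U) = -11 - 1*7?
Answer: 1/102029274 ≈ 9.8011e-9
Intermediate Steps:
s(U) = -18 (s(U) = -11 - 7 = -18)
g(K, I) = -17*K (g(K, I) = -18*K + K = -17*K)
Z = 1/333429 ≈ 2.9991e-6
Z/g(G(-18), 478) = 1/(333429*((-17*(-18)))) = (1/333429)/306 = (1/333429)*(1/306) = 1/102029274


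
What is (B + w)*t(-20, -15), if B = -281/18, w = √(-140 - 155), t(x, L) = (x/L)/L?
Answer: 562/405 - 4*I*√295/45 ≈ 1.3877 - 1.5267*I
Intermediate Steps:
t(x, L) = x/L²
w = I*√295 (w = √(-295) = I*√295 ≈ 17.176*I)
B = -281/18 (B = -281*1/18 = -281/18 ≈ -15.611)
(B + w)*t(-20, -15) = (-281/18 + I*√295)*(-20/(-15)²) = (-281/18 + I*√295)*(-20*1/225) = (-281/18 + I*√295)*(-4/45) = 562/405 - 4*I*√295/45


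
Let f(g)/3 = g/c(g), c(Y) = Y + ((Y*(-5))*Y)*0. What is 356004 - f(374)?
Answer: 356001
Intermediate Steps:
c(Y) = Y (c(Y) = Y + ((-5*Y)*Y)*0 = Y - 5*Y²*0 = Y + 0 = Y)
f(g) = 3 (f(g) = 3*(g/g) = 3*1 = 3)
356004 - f(374) = 356004 - 1*3 = 356004 - 3 = 356001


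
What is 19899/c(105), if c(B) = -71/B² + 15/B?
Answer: 219386475/1504 ≈ 1.4587e+5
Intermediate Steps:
c(B) = -71/B² + 15/B
19899/c(105) = 19899/(((-71 + 15*105)/105²)) = 19899/(((-71 + 1575)/11025)) = 19899/(((1/11025)*1504)) = 19899/(1504/11025) = 19899*(11025/1504) = 219386475/1504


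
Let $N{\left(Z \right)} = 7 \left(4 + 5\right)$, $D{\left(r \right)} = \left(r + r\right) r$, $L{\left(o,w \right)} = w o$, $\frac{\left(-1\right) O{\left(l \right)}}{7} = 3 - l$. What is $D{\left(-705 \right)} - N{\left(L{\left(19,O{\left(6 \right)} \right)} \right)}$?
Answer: $993987$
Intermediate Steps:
$O{\left(l \right)} = -21 + 7 l$ ($O{\left(l \right)} = - 7 \left(3 - l\right) = -21 + 7 l$)
$L{\left(o,w \right)} = o w$
$D{\left(r \right)} = 2 r^{2}$ ($D{\left(r \right)} = 2 r r = 2 r^{2}$)
$N{\left(Z \right)} = 63$ ($N{\left(Z \right)} = 7 \cdot 9 = 63$)
$D{\left(-705 \right)} - N{\left(L{\left(19,O{\left(6 \right)} \right)} \right)} = 2 \left(-705\right)^{2} - 63 = 2 \cdot 497025 - 63 = 994050 - 63 = 993987$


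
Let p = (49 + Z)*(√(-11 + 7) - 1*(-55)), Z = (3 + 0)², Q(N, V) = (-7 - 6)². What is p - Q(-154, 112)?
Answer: 3021 + 116*I ≈ 3021.0 + 116.0*I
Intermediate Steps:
Q(N, V) = 169 (Q(N, V) = (-13)² = 169)
Z = 9 (Z = 3² = 9)
p = 3190 + 116*I (p = (49 + 9)*(√(-11 + 7) - 1*(-55)) = 58*(√(-4) + 55) = 58*(2*I + 55) = 58*(55 + 2*I) = 3190 + 116*I ≈ 3190.0 + 116.0*I)
p - Q(-154, 112) = (3190 + 116*I) - 1*169 = (3190 + 116*I) - 169 = 3021 + 116*I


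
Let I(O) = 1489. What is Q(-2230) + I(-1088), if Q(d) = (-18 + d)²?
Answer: 5054993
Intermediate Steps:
Q(-2230) + I(-1088) = (-18 - 2230)² + 1489 = (-2248)² + 1489 = 5053504 + 1489 = 5054993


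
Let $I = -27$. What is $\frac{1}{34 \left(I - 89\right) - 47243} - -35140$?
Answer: $\frac{1798711179}{51187} \approx 35140.0$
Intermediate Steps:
$\frac{1}{34 \left(I - 89\right) - 47243} - -35140 = \frac{1}{34 \left(-27 - 89\right) - 47243} - -35140 = \frac{1}{34 \left(-116\right) - 47243} + 35140 = \frac{1}{-3944 - 47243} + 35140 = \frac{1}{-51187} + 35140 = - \frac{1}{51187} + 35140 = \frac{1798711179}{51187}$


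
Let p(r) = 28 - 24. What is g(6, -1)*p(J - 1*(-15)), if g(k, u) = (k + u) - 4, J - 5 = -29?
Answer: 4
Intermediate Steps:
J = -24 (J = 5 - 29 = -24)
g(k, u) = -4 + k + u
p(r) = 4
g(6, -1)*p(J - 1*(-15)) = (-4 + 6 - 1)*4 = 1*4 = 4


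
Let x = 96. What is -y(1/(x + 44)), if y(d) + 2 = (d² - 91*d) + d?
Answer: 51799/19600 ≈ 2.6428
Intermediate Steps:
y(d) = -2 + d² - 90*d (y(d) = -2 + ((d² - 91*d) + d) = -2 + (d² - 90*d) = -2 + d² - 90*d)
-y(1/(x + 44)) = -(-2 + (1/(96 + 44))² - 90/(96 + 44)) = -(-2 + (1/140)² - 90/140) = -(-2 + (1/140)² - 90*1/140) = -(-2 + 1/19600 - 9/14) = -1*(-51799/19600) = 51799/19600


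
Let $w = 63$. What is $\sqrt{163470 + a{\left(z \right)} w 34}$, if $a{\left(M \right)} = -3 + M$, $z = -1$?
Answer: $\sqrt{154902} \approx 393.58$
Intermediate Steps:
$\sqrt{163470 + a{\left(z \right)} w 34} = \sqrt{163470 + \left(-3 - 1\right) 63 \cdot 34} = \sqrt{163470 + \left(-4\right) 63 \cdot 34} = \sqrt{163470 - 8568} = \sqrt{154902}$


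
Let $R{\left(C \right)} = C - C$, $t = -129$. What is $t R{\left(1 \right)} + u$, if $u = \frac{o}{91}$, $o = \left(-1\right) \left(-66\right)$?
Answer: $\frac{66}{91} \approx 0.72528$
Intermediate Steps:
$o = 66$
$R{\left(C \right)} = 0$
$u = \frac{66}{91} \approx 0.72528$
$t R{\left(1 \right)} + u = \left(-129\right) 0 + \frac{66}{91} = 0 + \frac{66}{91} = \frac{66}{91}$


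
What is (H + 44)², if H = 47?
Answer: 8281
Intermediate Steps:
(H + 44)² = (47 + 44)² = 91² = 8281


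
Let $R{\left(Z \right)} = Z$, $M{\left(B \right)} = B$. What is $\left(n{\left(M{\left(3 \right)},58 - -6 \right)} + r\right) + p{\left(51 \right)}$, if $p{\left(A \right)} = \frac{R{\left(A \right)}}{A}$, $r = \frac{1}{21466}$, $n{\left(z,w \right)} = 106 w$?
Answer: $\frac{145646811}{21466} \approx 6785.0$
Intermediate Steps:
$r = \frac{1}{21466} \approx 4.6585 \cdot 10^{-5}$
$p{\left(A \right)} = 1$ ($p{\left(A \right)} = \frac{A}{A} = 1$)
$\left(n{\left(M{\left(3 \right)},58 - -6 \right)} + r\right) + p{\left(51 \right)} = \left(106 \left(58 - -6\right) + \frac{1}{21466}\right) + 1 = \left(106 \left(58 + 6\right) + \frac{1}{21466}\right) + 1 = \left(106 \cdot 64 + \frac{1}{21466}\right) + 1 = \left(6784 + \frac{1}{21466}\right) + 1 = \frac{145625345}{21466} + 1 = \frac{145646811}{21466}$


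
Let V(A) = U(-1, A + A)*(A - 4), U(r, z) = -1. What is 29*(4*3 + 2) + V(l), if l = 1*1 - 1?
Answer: 410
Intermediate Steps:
l = 0 (l = 1 - 1 = 0)
V(A) = 4 - A (V(A) = -(A - 4) = -(-4 + A) = 4 - A)
29*(4*3 + 2) + V(l) = 29*(4*3 + 2) + (4 - 1*0) = 29*(12 + 2) + (4 + 0) = 29*14 + 4 = 406 + 4 = 410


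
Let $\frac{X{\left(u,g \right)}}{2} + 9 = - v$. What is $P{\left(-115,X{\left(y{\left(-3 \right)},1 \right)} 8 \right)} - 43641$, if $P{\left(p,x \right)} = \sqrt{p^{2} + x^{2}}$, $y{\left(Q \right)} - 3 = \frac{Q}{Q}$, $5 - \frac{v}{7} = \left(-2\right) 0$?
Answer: $-43641 + \sqrt{508841} \approx -42928.0$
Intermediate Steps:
$v = 35$ ($v = 35 - 7 \left(\left(-2\right) 0\right) = 35 - 0 = 35 + 0 = 35$)
$y{\left(Q \right)} = 4$ ($y{\left(Q \right)} = 3 + \frac{Q}{Q} = 3 + 1 = 4$)
$X{\left(u,g \right)} = -88$ ($X{\left(u,g \right)} = -18 + 2 \left(\left(-1\right) 35\right) = -18 + 2 \left(-35\right) = -18 - 70 = -88$)
$P{\left(-115,X{\left(y{\left(-3 \right)},1 \right)} 8 \right)} - 43641 = \sqrt{\left(-115\right)^{2} + \left(\left(-88\right) 8\right)^{2}} - 43641 = \sqrt{13225 + \left(-704\right)^{2}} - 43641 = \sqrt{13225 + 495616} - 43641 = \sqrt{508841} - 43641 = -43641 + \sqrt{508841}$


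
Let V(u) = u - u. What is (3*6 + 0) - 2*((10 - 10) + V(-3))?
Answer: 18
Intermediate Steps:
V(u) = 0
(3*6 + 0) - 2*((10 - 10) + V(-3)) = (3*6 + 0) - 2*((10 - 10) + 0) = (18 + 0) - 2*(0 + 0) = 18 - 2*0 = 18 + 0 = 18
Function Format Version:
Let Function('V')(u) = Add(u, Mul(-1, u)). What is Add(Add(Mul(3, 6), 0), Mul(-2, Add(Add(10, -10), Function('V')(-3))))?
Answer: 18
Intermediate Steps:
Function('V')(u) = 0
Add(Add(Mul(3, 6), 0), Mul(-2, Add(Add(10, -10), Function('V')(-3)))) = Add(Add(Mul(3, 6), 0), Mul(-2, Add(Add(10, -10), 0))) = Add(Add(18, 0), Mul(-2, Add(0, 0))) = Add(18, Mul(-2, 0)) = Add(18, 0) = 18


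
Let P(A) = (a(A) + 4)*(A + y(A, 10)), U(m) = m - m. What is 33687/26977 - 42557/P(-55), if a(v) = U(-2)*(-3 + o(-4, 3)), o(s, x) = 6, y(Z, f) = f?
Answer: 1154123849/4855860 ≈ 237.68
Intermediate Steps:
U(m) = 0
a(v) = 0 (a(v) = 0*(-3 + 6) = 0*3 = 0)
P(A) = 40 + 4*A (P(A) = (0 + 4)*(A + 10) = 4*(10 + A) = 40 + 4*A)
33687/26977 - 42557/P(-55) = 33687/26977 - 42557/(40 + 4*(-55)) = 33687*(1/26977) - 42557/(40 - 220) = 33687/26977 - 42557/(-180) = 33687/26977 - 42557*(-1/180) = 33687/26977 + 42557/180 = 1154123849/4855860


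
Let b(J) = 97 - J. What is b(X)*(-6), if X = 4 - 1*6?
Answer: -594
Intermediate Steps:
X = -2 (X = 4 - 6 = -2)
b(X)*(-6) = (97 - 1*(-2))*(-6) = (97 + 2)*(-6) = 99*(-6) = -594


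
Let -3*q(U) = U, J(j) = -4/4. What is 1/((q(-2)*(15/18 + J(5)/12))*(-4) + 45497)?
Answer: 1/45495 ≈ 2.1980e-5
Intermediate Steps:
J(j) = -1 (J(j) = -4*1/4 = -1)
q(U) = -U/3
1/((q(-2)*(15/18 + J(5)/12))*(-4) + 45497) = 1/(((-1/3*(-2))*(15/18 - 1/12))*(-4) + 45497) = 1/((2*(15*(1/18) - 1*1/12)/3)*(-4) + 45497) = 1/((2*(5/6 - 1/12)/3)*(-4) + 45497) = 1/(((2/3)*(3/4))*(-4) + 45497) = 1/((1/2)*(-4) + 45497) = 1/(-2 + 45497) = 1/45495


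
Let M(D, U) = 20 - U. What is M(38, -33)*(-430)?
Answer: -22790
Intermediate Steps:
M(38, -33)*(-430) = (20 - 1*(-33))*(-430) = (20 + 33)*(-430) = 53*(-430) = -22790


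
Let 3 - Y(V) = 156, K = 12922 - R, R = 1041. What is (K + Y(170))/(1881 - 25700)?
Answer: -11728/23819 ≈ -0.49238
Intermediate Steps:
K = 11881 (K = 12922 - 1*1041 = 12922 - 1041 = 11881)
Y(V) = -153 (Y(V) = 3 - 1*156 = 3 - 156 = -153)
(K + Y(170))/(1881 - 25700) = (11881 - 153)/(1881 - 25700) = 11728/(-23819) = 11728*(-1/23819) = -11728/23819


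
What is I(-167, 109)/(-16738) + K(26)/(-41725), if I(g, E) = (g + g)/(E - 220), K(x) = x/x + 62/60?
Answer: -88569583/387608142750 ≈ -0.00022850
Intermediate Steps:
K(x) = 61/30 (K(x) = 1 + 62*(1/60) = 1 + 31/30 = 61/30)
I(g, E) = 2*g/(-220 + E) (I(g, E) = (2*g)/(-220 + E) = 2*g/(-220 + E))
I(-167, 109)/(-16738) + K(26)/(-41725) = (2*(-167)/(-220 + 109))/(-16738) + (61/30)/(-41725) = (2*(-167)/(-111))*(-1/16738) + (61/30)*(-1/41725) = (2*(-167)*(-1/111))*(-1/16738) - 61/1251750 = (334/111)*(-1/16738) - 61/1251750 = -167/928959 - 61/1251750 = -88569583/387608142750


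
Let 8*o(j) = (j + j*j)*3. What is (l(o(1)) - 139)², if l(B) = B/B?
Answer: 19044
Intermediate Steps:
o(j) = 3*j/8 + 3*j²/8 (o(j) = ((j + j*j)*3)/8 = ((j + j²)*3)/8 = (3*j + 3*j²)/8 = 3*j/8 + 3*j²/8)
l(B) = 1
(l(o(1)) - 139)² = (1 - 139)² = (-138)² = 19044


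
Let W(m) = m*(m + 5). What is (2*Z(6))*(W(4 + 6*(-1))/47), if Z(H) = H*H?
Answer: -432/47 ≈ -9.1915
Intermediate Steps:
Z(H) = H²
W(m) = m*(5 + m)
(2*Z(6))*(W(4 + 6*(-1))/47) = (2*6²)*(((4 + 6*(-1))*(5 + (4 + 6*(-1))))/47) = (2*36)*(((4 - 6)*(5 + (4 - 6)))*(1/47)) = 72*(-2*(5 - 2)*(1/47)) = 72*(-2*3*(1/47)) = 72*(-6*1/47) = 72*(-6/47) = -432/47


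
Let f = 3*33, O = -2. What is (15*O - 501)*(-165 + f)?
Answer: 35046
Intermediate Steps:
f = 99
(15*O - 501)*(-165 + f) = (15*(-2) - 501)*(-165 + 99) = (-30 - 501)*(-66) = -531*(-66) = 35046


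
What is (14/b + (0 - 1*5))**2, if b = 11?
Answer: 1681/121 ≈ 13.893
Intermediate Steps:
(14/b + (0 - 1*5))**2 = (14/11 + (0 - 1*5))**2 = (14*(1/11) + (0 - 5))**2 = (14/11 - 5)**2 = (-41/11)**2 = 1681/121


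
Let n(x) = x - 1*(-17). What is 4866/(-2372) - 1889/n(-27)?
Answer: 554006/2965 ≈ 186.85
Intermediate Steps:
n(x) = 17 + x (n(x) = x + 17 = 17 + x)
4866/(-2372) - 1889/n(-27) = 4866/(-2372) - 1889/(17 - 27) = 4866*(-1/2372) - 1889/(-10) = -2433/1186 - 1889*(-⅒) = -2433/1186 + 1889/10 = 554006/2965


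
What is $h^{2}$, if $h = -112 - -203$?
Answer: $8281$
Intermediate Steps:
$h = 91$ ($h = -112 + 203 = 91$)
$h^{2} = 91^{2} = 8281$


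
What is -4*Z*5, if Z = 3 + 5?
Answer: -160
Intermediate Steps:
Z = 8
-4*Z*5 = -4*8*5 = -32*5 = -160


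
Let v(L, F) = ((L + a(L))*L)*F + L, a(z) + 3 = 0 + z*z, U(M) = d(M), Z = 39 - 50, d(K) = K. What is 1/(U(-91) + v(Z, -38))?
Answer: 1/44624 ≈ 2.2409e-5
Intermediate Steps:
Z = -11
U(M) = M
a(z) = -3 + z² (a(z) = -3 + (0 + z*z) = -3 + (0 + z²) = -3 + z²)
v(L, F) = L + F*L*(-3 + L + L²) (v(L, F) = ((L + (-3 + L²))*L)*F + L = ((-3 + L + L²)*L)*F + L = (L*(-3 + L + L²))*F + L = F*L*(-3 + L + L²) + L = L + F*L*(-3 + L + L²))
1/(U(-91) + v(Z, -38)) = 1/(-91 - 11*(1 - 38*(-11) - 38*(-3 + (-11)²))) = 1/(-91 - 11*(1 + 418 - 38*(-3 + 121))) = 1/(-91 - 11*(1 + 418 - 38*118)) = 1/(-91 - 11*(1 + 418 - 4484)) = 1/(-91 - 11*(-4065)) = 1/(-91 + 44715) = 1/44624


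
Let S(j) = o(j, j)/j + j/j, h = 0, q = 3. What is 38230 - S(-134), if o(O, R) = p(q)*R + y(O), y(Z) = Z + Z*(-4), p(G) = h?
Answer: 38232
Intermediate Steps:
p(G) = 0
y(Z) = -3*Z (y(Z) = Z - 4*Z = -3*Z)
o(O, R) = -3*O (o(O, R) = 0*R - 3*O = 0 - 3*O = -3*O)
S(j) = -2 (S(j) = (-3*j)/j + j/j = -3 + 1 = -2)
38230 - S(-134) = 38230 - 1*(-2) = 38230 + 2 = 38232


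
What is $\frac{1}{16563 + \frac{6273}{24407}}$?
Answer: $\frac{24407}{404259414} \approx 6.0375 \cdot 10^{-5}$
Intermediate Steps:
$\frac{1}{16563 + \frac{6273}{24407}} = \frac{1}{\frac{404259414}{24407}} = \frac{24407}{404259414}$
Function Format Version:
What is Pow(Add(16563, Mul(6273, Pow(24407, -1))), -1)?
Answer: Rational(24407, 404259414) ≈ 6.0375e-5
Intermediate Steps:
Pow(Add(16563, Mul(6273, Pow(24407, -1))), -1) = Pow(Add(16563, Mul(6273, Rational(1, 24407))), -1) = Pow(Add(16563, Rational(6273, 24407)), -1) = Pow(Rational(404259414, 24407), -1) = Rational(24407, 404259414)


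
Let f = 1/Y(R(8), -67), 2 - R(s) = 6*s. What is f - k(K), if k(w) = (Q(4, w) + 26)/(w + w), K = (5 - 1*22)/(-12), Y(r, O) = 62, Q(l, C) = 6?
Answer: -11887/1054 ≈ -11.278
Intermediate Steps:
R(s) = 2 - 6*s
K = 17/12 (K = (5 - 22)*(-1/12) = -17*(-1/12) = 17/12 ≈ 1.4167)
k(w) = 16/w (k(w) = (6 + 26)/(w + w) = 32/((2*w)) = 32*(1/(2*w)) = 16/w)
f = 1/62 ≈ 0.016129
f - k(K) = 1/62 - 16/17/12 = 1/62 - 16*12/17 = 1/62 - 1*192/17 = 1/62 - 192/17 = -11887/1054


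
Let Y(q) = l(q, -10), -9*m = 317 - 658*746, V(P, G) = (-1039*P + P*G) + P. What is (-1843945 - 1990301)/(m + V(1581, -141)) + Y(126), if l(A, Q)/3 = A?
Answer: 1031734089/2714240 ≈ 380.12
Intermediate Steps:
l(A, Q) = 3*A
V(P, G) = -1038*P + G*P (V(P, G) = (-1039*P + G*P) + P = -1038*P + G*P)
m = 163517/3 (m = -(317 - 658*746)/9 = -(317 - 490868)/9 = -⅑*(-490551) = 163517/3 ≈ 54506.)
Y(q) = 3*q
(-1843945 - 1990301)/(m + V(1581, -141)) + Y(126) = (-1843945 - 1990301)/(163517/3 + 1581*(-1038 - 141)) + 3*126 = -3834246/(163517/3 + 1581*(-1179)) + 378 = -3834246/(163517/3 - 1863999) + 378 = -3834246/(-5428480/3) + 378 = -3834246*(-3/5428480) + 378 = 5751369/2714240 + 378 = 1031734089/2714240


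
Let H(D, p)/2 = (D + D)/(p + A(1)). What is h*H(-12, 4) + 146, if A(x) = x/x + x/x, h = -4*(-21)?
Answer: -526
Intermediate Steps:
h = 84
A(x) = 2 (A(x) = 1 + 1 = 2)
H(D, p) = 4*D/(2 + p) (H(D, p) = 2*((D + D)/(p + 2)) = 2*((2*D)/(2 + p)) = 2*(2*D/(2 + p)) = 4*D/(2 + p))
h*H(-12, 4) + 146 = 84*(4*(-12)/(2 + 4)) + 146 = 84*(4*(-12)/6) + 146 = 84*(4*(-12)*(1/6)) + 146 = 84*(-8) + 146 = -672 + 146 = -526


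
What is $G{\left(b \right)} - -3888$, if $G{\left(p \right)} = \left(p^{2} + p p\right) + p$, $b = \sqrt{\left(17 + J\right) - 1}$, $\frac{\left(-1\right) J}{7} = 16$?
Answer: $3696 + 4 i \sqrt{6} \approx 3696.0 + 9.798 i$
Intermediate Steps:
$J = -112$ ($J = \left(-7\right) 16 = -112$)
$b = 4 i \sqrt{6}$ ($b = \sqrt{\left(17 - 112\right) - 1} = \sqrt{-95 - 1} = \sqrt{-96} = 4 i \sqrt{6} \approx 9.798 i$)
$G{\left(p \right)} = p + 2 p^{2}$ ($G{\left(p \right)} = \left(p^{2} + p^{2}\right) + p = 2 p^{2} + p = p + 2 p^{2}$)
$G{\left(b \right)} - -3888 = 4 i \sqrt{6} \left(1 + 2 \cdot 4 i \sqrt{6}\right) - -3888 = 4 i \sqrt{6} \left(1 + 8 i \sqrt{6}\right) + 3888 = 3888 + 4 i \sqrt{6} \left(1 + 8 i \sqrt{6}\right)$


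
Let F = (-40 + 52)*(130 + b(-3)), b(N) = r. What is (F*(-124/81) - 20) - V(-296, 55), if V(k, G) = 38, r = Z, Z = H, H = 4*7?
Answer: -79934/27 ≈ -2960.5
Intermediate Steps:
H = 28
Z = 28
r = 28
b(N) = 28
F = 1896 (F = (-40 + 52)*(130 + 28) = 12*158 = 1896)
(F*(-124/81) - 20) - V(-296, 55) = (1896*(-124/81) - 20) - 1*38 = (1896*(-124*1/81) - 20) - 38 = (1896*(-124/81) - 20) - 38 = (-78368/27 - 20) - 38 = -78908/27 - 38 = -79934/27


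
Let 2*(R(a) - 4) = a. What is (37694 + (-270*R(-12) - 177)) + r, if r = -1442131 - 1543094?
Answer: -2947168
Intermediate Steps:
r = -2985225
R(a) = 4 + a/2
(37694 + (-270*R(-12) - 177)) + r = (37694 + (-270*(4 + (½)*(-12)) - 177)) - 2985225 = (37694 + (-270*(4 - 6) - 177)) - 2985225 = (37694 + (-270*(-2) - 177)) - 2985225 = (37694 + (540 - 177)) - 2985225 = (37694 + 363) - 2985225 = 38057 - 2985225 = -2947168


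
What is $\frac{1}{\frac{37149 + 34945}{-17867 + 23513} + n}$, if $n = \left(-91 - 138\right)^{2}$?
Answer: $\frac{2823}{148076990} \approx 1.9064 \cdot 10^{-5}$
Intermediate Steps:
$n = 52441$ ($n = \left(-229\right)^{2} = 52441$)
$\frac{1}{\frac{37149 + 34945}{-17867 + 23513} + n} = \frac{1}{\frac{37149 + 34945}{-17867 + 23513} + 52441} = \frac{1}{\frac{72094}{5646} + 52441} = \frac{1}{72094 \cdot \frac{1}{5646} + 52441} = \frac{1}{\frac{36047}{2823} + 52441} = \frac{1}{\frac{148076990}{2823}} = \frac{2823}{148076990}$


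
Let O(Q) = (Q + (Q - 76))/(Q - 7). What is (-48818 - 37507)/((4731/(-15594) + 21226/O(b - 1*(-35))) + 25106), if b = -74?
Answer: -34551235950/12586107851 ≈ -2.7452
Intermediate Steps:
O(Q) = (-76 + 2*Q)/(-7 + Q) (O(Q) = (Q + (-76 + Q))/(-7 + Q) = (-76 + 2*Q)/(-7 + Q))
(-48818 - 37507)/((4731/(-15594) + 21226/O(b - 1*(-35))) + 25106) = (-48818 - 37507)/((4731/(-15594) + 21226/((2*(-38 + (-74 - 1*(-35)))/(-7 + (-74 - 1*(-35)))))) + 25106) = -86325/((4731*(-1/15594) + 21226/((2*(-38 + (-74 + 35))/(-7 + (-74 + 35))))) + 25106) = -86325/((-1577/5198 + 21226/((2*(-38 - 39)/(-7 - 39)))) + 25106) = -86325/((-1577/5198 + 21226/((2*(-77)/(-46)))) + 25106) = -86325/((-1577/5198 + 21226/((2*(-1/46)*(-77)))) + 25106) = -86325/((-1577/5198 + 21226/(77/23)) + 25106) = -86325/((-1577/5198 + 21226*(23/77)) + 25106) = -86325/((-1577/5198 + 488198/77) + 25106) = -86325/(2537531775/400246 + 25106) = -86325/12586107851/400246 = -86325*400246/12586107851 = -34551235950/12586107851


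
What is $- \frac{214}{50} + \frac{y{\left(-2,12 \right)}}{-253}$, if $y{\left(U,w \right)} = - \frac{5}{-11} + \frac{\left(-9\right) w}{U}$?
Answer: $- \frac{312756}{69575} \approx -4.4952$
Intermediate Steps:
$y{\left(U,w \right)} = \frac{5}{11} - \frac{9 w}{U}$ ($y{\left(U,w \right)} = \left(-5\right) \left(- \frac{1}{11}\right) - \frac{9 w}{U} = \frac{5}{11} - \frac{9 w}{U}$)
$- \frac{214}{50} + \frac{y{\left(-2,12 \right)}}{-253} = - \frac{214}{50} + \frac{\frac{5}{11} - \frac{108}{-2}}{-253} = \left(-214\right) \frac{1}{50} + \left(\frac{5}{11} - 108 \left(- \frac{1}{2}\right)\right) \left(- \frac{1}{253}\right) = - \frac{107}{25} + \left(\frac{5}{11} + 54\right) \left(- \frac{1}{253}\right) = - \frac{107}{25} + \frac{599}{11} \left(- \frac{1}{253}\right) = - \frac{107}{25} - \frac{599}{2783} = - \frac{312756}{69575}$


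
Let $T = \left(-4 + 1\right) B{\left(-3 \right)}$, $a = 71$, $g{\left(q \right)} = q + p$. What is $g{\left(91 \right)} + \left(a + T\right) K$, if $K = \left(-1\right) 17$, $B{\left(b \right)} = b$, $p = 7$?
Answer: $-1262$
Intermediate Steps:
$g{\left(q \right)} = 7 + q$ ($g{\left(q \right)} = q + 7 = 7 + q$)
$K = -17$
$T = 9$ ($T = \left(-4 + 1\right) \left(-3\right) = \left(-3\right) \left(-3\right) = 9$)
$g{\left(91 \right)} + \left(a + T\right) K = \left(7 + 91\right) + \left(71 + 9\right) \left(-17\right) = 98 + 80 \left(-17\right) = 98 - 1360 = -1262$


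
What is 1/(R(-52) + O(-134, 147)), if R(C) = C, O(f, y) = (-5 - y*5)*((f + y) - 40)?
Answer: 1/19928 ≈ 5.0181e-5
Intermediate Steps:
O(f, y) = (-5 - 5*y)*(-40 + f + y)
1/(R(-52) + O(-134, 147)) = 1/(-52 + (200 - 5*(-134) - 5*147² + 195*147 - 5*(-134)*147)) = 1/(-52 + (200 + 670 - 5*21609 + 28665 + 98490)) = 1/(-52 + (200 + 670 - 108045 + 28665 + 98490)) = 1/(-52 + 19980) = 1/19928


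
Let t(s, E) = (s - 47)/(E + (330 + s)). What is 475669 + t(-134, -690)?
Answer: 234980667/494 ≈ 4.7567e+5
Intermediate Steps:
t(s, E) = (-47 + s)/(330 + E + s)
475669 + t(-134, -690) = 475669 + (-47 - 134)/(330 - 690 - 134) = 475669 - 181/(-494) = 475669 - 1/494*(-181) = 475669 + 181/494 = 234980667/494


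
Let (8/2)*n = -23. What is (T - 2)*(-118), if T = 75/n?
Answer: 40828/23 ≈ 1775.1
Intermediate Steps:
n = -23/4 (n = (1/4)*(-23) = -23/4 ≈ -5.7500)
T = -300/23 (T = 75/(-23/4) = 75*(-4/23) = -300/23 ≈ -13.043)
(T - 2)*(-118) = (-300/23 - 2)*(-118) = -346/23*(-118) = 40828/23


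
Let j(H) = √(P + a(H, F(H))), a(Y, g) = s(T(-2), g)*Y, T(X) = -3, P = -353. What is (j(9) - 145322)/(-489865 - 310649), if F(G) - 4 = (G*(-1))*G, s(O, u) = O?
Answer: 72661/400257 - I*√95/400257 ≈ 0.18154 - 2.4351e-5*I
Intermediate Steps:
F(G) = 4 - G² (F(G) = 4 + (G*(-1))*G = 4 + (-G)*G = 4 - G²)
a(Y, g) = -3*Y
j(H) = √(-353 - 3*H)
(j(9) - 145322)/(-489865 - 310649) = (√(-353 - 3*9) - 145322)/(-489865 - 310649) = (√(-353 - 27) - 145322)/(-800514) = (√(-380) - 145322)*(-1/800514) = (2*I*√95 - 145322)*(-1/800514) = (-145322 + 2*I*√95)*(-1/800514) = 72661/400257 - I*√95/400257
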